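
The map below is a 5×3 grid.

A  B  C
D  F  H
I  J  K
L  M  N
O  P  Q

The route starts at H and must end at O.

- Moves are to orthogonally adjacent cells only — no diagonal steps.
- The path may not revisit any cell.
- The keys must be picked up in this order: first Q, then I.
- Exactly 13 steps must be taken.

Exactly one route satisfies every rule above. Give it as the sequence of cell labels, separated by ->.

The waypoints must appear in the order Q, I, with no cell reused.
Route from H: down 3 to Q, left 1 to P, up 4 to B, left 1 to A, down 4 to O — 13 moves in all.
Check: order respected (Q at step 3, I at step 11); 13 moves as required.

H -> K -> N -> Q -> P -> M -> J -> F -> B -> A -> D -> I -> L -> O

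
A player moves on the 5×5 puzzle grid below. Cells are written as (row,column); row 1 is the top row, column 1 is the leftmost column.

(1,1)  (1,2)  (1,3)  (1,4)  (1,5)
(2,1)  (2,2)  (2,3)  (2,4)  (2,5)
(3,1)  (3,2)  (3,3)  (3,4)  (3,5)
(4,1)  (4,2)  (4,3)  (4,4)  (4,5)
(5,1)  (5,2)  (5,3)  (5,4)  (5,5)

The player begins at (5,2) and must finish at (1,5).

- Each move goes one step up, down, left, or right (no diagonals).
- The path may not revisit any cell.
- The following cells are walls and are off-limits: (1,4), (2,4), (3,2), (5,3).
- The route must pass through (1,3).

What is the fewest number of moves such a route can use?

13

Any route passes through (1,3) somewhere between (5,2) and (1,5). Summing Manhattan distances along the two legs ((5,2) → (1,3) → (1,5)) gives a lower bound of 5 + 2 = 7 moves.
That bound ignores the blocked cells. Measuring each leg by the fewest moves that actually steer around them ((5,2)→(1,3): 5; (1,3)→(1,5): 6) raises the lower bound to 11.
The shortest route satisfying every rule uses 13 moves: (5,2) → (4,2) → (4,1) → (3,1) → (2,1) → (1,1) → (1,2) → (1,3) → (2,3) → (3,3) → (3,4) → (3,5) → (2,5) → (1,5).
The bound of 11 isn't tight here; checking systematically, no route of length 11 through 12 satisfies every constraint, so 13 is the minimum.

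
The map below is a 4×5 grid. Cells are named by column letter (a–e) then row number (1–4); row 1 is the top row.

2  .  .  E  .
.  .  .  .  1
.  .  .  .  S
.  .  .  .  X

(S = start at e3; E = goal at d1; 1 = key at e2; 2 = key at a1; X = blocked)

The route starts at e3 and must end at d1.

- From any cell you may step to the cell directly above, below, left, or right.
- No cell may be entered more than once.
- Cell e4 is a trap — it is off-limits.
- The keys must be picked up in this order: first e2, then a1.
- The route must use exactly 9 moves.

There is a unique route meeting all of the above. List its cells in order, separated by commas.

The waypoints must appear in the order e2, a1, with no cell reused.
Route from e3: up to e2, 4× left (reaching a2), up to a1, 3× right (reaching d1) — 9 moves in all.
Check: order respected (1 at step 1, 2 at step 6); 9 moves as required.

e3, e2, d2, c2, b2, a2, a1, b1, c1, d1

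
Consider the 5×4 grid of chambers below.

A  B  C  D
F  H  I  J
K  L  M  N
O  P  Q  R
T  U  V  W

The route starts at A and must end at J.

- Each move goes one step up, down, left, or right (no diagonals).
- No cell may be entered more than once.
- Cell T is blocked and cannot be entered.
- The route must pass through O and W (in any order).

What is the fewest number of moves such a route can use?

Any route passes through O and W in some order between A and J. Summing Manhattan distances along each leg and taking the cheapest ordering (A → O → W → J) gives a lower bound of 3 + 4 + 3 = 10 moves.
A route of 10 moves achieves this: A → F → K → O → P → U → V → W → R → N → J.
Since 10 matches the lower bound, it is optimal.

10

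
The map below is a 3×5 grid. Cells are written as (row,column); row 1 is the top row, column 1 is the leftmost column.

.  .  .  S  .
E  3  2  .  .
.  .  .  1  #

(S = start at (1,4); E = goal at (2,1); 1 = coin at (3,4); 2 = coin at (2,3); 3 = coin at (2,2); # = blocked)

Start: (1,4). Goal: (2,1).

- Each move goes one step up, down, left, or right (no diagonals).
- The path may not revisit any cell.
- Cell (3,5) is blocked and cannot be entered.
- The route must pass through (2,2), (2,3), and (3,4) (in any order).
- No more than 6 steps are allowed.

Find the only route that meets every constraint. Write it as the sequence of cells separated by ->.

The budget equals the shortest possible length, so every move has to be on a shortest route through the required cells.
Route from (1,4): down 2 to (3,4), left 1 to (3,3), up 1 to (2,3), left 2 to (2,1) — 6 moves in all.
Check: all required cells visited; 6 ≤ 6 moves.

(1,4) -> (2,4) -> (3,4) -> (3,3) -> (2,3) -> (2,2) -> (2,1)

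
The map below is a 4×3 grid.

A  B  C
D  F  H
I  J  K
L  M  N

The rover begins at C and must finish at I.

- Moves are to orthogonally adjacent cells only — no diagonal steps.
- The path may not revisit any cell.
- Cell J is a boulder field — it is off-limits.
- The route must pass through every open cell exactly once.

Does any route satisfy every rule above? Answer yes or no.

yes

One route that works: C → B → A → D → F → H → K → N → M → L → I.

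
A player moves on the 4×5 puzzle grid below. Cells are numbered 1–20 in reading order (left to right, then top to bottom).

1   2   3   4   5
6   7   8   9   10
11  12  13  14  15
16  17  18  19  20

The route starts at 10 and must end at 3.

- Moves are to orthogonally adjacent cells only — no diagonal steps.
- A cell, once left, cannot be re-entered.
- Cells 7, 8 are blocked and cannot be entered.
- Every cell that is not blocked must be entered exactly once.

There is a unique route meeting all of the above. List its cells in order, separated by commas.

10, 5, 4, 9, 14, 15, 20, 19, 18, 13, 12, 17, 16, 11, 6, 1, 2, 3

Need to visit all 18 open cells exactly once, starting at 10 and ending at 3.
Route from 10: up to 5, left to 4, 2× down (reaching 14), right to 15, down to 20, 2× left (reaching 18), up to 13, left to 12, down to 17, left to 16, 3× up (reaching 1), 2× right (reaching 3) — 17 moves in all.
Check: all 18 open cells covered.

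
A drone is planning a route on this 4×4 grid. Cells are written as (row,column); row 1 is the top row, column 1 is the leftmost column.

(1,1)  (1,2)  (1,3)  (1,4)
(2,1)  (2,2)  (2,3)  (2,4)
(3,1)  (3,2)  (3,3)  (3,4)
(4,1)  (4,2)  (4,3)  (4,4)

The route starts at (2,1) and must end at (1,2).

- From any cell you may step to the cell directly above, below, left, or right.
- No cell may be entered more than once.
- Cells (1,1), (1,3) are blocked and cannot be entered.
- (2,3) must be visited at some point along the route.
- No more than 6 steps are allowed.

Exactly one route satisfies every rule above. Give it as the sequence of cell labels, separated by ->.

(2,1) -> (3,1) -> (3,2) -> (3,3) -> (2,3) -> (2,2) -> (1,2)

Any route must reach (2,3) and still end at (1,2) within 6 moves, so the order of the required stops is forced.
Route from (2,1): down to (3,1), 2× right (reaching (3,3)), up to (2,3), left to (2,2), up to (1,2) — 6 moves in all.
Check: all required cells visited; 6 ≤ 6 moves.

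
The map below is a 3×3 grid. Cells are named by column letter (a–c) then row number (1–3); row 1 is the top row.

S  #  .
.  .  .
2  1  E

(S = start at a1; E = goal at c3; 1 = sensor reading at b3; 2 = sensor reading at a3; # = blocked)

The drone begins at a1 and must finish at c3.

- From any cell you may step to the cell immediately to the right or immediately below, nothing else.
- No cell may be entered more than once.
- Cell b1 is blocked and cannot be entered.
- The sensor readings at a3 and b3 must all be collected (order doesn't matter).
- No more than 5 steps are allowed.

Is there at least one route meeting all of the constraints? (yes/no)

One route that works: a1 → a2 → a3 → b3 → c3.

yes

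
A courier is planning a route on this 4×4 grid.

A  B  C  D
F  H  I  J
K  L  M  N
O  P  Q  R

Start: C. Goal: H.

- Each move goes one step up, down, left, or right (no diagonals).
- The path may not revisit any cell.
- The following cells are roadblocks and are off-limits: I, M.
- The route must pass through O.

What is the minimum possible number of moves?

8

Any route passes through O somewhere between C and H. Summing Manhattan distances along the two legs (C → O → H) gives a lower bound of 5 + 3 = 8 moves.
A route of 8 moves achieves this: C → B → A → F → K → O → P → L → H.
Since 8 matches the lower bound, it is optimal.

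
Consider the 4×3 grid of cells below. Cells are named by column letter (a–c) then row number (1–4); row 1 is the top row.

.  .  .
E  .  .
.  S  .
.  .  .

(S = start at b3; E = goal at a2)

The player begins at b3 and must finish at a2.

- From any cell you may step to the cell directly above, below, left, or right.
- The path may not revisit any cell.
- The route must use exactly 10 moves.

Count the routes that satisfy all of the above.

Need simple routes of exactly 10 moves from b3 to a2 (Manhattan distance 2, so 4 moves are spent on a detour and 4 undoing it).
Enumerating: b3 b2 b1 c1 c2 c3 c4 b4 a4 a3 a2 | b3 a3 a4 b4 c4 c3 c2 c1 b1 b2 a2 | b3 a3 a4 b4 c4 c3 c2 c1 b1 a1 a2 | b3 a3 a4 b4 c4 c3 c2 b2 b1 a1 a2.
That gives 4 routes.

4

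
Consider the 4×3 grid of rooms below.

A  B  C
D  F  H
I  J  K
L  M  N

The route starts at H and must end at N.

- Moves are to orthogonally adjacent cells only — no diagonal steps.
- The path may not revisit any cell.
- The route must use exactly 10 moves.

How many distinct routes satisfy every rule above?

Need simple routes of exactly 10 moves from H to N (Manhattan distance 2, so 4 moves are spent on a detour and 4 undoing it).
Enumerating: H C B F D I L M J K N | H C B A D I L M J K N | H C B A D F J I L M N | H K J F B A D I L M N | H F B A D I L M J K N.
That gives 5 routes.

5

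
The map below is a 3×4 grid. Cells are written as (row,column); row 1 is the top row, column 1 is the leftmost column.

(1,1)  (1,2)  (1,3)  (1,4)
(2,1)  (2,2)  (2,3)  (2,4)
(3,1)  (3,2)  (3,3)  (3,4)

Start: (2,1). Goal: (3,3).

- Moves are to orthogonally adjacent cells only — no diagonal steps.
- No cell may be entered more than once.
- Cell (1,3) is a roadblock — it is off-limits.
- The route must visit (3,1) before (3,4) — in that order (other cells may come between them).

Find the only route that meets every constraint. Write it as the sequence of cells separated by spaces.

(2,1) (3,1) (3,2) (2,2) (2,3) (2,4) (3,4) (3,3)

The waypoints must appear in the order (3,1), (3,4), with no cell reused.
Route from (2,1): down 1 to (3,1), right 1 to (3,2), up 1 to (2,2), right 2 to (2,4), down 1 to (3,4), left 1 to (3,3) — 7 moves in all.
Check: order respected ((3,1) at step 1, (3,4) at step 6).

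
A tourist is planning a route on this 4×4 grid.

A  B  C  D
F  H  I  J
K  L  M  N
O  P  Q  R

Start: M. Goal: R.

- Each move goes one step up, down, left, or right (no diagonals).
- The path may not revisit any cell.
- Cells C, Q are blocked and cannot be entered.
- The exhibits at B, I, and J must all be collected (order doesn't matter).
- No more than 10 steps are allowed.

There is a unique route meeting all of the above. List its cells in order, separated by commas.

M, L, K, F, A, B, H, I, J, N, R

Any route must reach B, I, and J and still end at R within 10 moves, so the order of the required stops is forced.
Route from M: 2× left (reaching K), 2× up (reaching A), right to B, down to H, 2× right (reaching J), 2× down (reaching R) — 10 moves in all.
Check: all required cells visited; 10 ≤ 10 moves.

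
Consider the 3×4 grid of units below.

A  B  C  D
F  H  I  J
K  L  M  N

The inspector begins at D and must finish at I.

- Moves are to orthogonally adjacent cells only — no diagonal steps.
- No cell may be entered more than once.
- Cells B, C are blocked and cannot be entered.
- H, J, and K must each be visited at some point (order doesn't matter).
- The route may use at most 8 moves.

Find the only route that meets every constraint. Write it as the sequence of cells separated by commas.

D, J, N, M, L, K, F, H, I

Any route must reach H, J, and K and still end at I within 8 moves, so the order of the required stops is forced.
Route from D: down 2 to N, left 3 to K, up 1 to F, right 2 to I — 8 moves in all.
Check: all required cells visited; 8 ≤ 8 moves.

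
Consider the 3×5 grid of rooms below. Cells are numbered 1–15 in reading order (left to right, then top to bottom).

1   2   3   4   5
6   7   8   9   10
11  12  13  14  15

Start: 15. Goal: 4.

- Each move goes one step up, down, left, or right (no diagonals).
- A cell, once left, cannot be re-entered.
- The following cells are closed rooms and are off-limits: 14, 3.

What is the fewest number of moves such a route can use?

The Manhattan distance from 15 to 4 is |3−1| + |5−4| = 3, so at least 3 moves are needed.
A route of 3 moves achieves this: 15 → 10 → 5 → 4.
Since 3 matches the lower bound, it is optimal.

3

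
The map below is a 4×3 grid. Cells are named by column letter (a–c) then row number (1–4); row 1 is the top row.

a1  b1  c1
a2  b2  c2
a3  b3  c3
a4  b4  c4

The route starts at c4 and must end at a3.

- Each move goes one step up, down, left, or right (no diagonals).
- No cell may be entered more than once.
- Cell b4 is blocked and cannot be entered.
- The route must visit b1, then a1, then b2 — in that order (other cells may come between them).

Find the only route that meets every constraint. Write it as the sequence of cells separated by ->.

c4 -> c3 -> c2 -> c1 -> b1 -> a1 -> a2 -> b2 -> b3 -> a3

The waypoints must appear in the order b1, a1, b2, with no cell reused.
Route from c4: up 3 to c1, left 2 to a1, down 1 to a2, right 1 to b2, down 1 to b3, left 1 to a3 — 9 moves in all.
Check: order respected (b1 at step 4, a1 at step 5, b2 at step 7).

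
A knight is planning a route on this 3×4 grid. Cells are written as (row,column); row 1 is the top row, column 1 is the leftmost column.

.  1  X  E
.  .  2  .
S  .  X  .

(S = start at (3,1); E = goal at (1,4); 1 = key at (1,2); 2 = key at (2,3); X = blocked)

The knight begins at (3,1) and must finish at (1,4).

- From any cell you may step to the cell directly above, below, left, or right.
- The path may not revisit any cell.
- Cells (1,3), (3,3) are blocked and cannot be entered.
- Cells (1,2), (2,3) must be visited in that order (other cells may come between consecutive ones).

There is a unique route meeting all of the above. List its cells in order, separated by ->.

The waypoints must appear in the order (1,2), (2,3), with no cell reused.
Route from (3,1): up 2 to (1,1), right 1 to (1,2), down 1 to (2,2), right 2 to (2,4), up 1 to (1,4) — 7 moves in all.
Check: order respected (1 at step 3, 2 at step 5).

(3,1) -> (2,1) -> (1,1) -> (1,2) -> (2,2) -> (2,3) -> (2,4) -> (1,4)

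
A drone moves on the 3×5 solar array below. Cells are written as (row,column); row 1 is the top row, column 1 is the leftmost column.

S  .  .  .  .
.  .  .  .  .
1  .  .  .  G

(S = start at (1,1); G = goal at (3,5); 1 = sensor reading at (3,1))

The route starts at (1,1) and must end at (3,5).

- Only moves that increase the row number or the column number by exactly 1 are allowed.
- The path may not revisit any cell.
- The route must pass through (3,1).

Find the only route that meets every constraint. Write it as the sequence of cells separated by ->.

Moves only go right or down, so the column and row indices never decrease.
Route from (1,1): down 2 to (3,1), right 4 to (3,5) — 6 moves in all.
Check: all required cells visited.

(1,1) -> (2,1) -> (3,1) -> (3,2) -> (3,3) -> (3,4) -> (3,5)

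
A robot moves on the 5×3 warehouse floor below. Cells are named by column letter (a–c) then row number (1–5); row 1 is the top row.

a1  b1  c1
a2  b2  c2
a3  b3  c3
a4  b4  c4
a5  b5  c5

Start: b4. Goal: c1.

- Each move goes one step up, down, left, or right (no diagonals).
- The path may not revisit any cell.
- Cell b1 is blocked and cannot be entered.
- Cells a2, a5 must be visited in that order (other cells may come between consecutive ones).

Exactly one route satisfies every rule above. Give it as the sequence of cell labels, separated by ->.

The waypoints must appear in the order a2, a5, with no cell reused.
Route from b4: up 2 to b2, left 1 to a2, down 3 to a5, right 2 to c5, up 4 to c1 — 12 moves in all.
Check: order respected (a2 at step 3, a5 at step 6).

b4 -> b3 -> b2 -> a2 -> a3 -> a4 -> a5 -> b5 -> c5 -> c4 -> c3 -> c2 -> c1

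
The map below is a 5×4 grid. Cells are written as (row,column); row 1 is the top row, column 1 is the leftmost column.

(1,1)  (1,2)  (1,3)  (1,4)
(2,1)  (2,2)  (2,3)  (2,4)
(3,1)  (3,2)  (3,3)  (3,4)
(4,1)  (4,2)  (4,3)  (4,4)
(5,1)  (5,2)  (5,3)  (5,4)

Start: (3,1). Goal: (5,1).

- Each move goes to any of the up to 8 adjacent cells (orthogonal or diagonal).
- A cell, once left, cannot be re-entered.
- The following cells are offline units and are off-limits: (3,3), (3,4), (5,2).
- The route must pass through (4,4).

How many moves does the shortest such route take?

6

Any route passes through (4,4) somewhere between (3,1) and (5,1). Summing Chebyshev distances along the two legs ((3,1) → (4,4) → (5,1)) gives a lower bound of 3 + 3 = 6 moves.
A route of 6 moves achieves this: (3,1) → (3,2) → (4,3) → (4,4) → (5,3) → (4,2) → (5,1).
Since 6 matches the lower bound, it is optimal.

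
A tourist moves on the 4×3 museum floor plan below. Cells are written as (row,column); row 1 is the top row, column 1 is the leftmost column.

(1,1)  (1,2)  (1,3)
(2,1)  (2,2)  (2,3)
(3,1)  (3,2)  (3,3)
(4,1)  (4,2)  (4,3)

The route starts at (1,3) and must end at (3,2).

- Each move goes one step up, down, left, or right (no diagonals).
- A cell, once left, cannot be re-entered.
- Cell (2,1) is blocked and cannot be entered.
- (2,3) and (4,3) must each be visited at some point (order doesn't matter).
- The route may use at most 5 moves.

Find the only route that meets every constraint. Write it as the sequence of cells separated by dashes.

(1,3) - (2,3) - (3,3) - (4,3) - (4,2) - (3,2)

The 5-move cap with required stops at (2,3), (4,3) leaves no slack for detours.
Route from (1,3): 3× down (reaching (4,3)), left to (4,2), up to (3,2) — 5 moves in all.
Check: all required cells visited; 5 ≤ 5 moves.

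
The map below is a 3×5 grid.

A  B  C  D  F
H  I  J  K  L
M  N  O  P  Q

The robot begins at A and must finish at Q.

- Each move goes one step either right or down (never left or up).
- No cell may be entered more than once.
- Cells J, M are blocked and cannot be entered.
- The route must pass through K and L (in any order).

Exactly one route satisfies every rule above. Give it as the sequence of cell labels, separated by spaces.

Moves only go right or down, so the column and row indices never decrease.
Route from A: 3× right (reaching D), down to K, right to L, down to Q — 6 moves in all.
Check: all required cells visited.

A B C D K L Q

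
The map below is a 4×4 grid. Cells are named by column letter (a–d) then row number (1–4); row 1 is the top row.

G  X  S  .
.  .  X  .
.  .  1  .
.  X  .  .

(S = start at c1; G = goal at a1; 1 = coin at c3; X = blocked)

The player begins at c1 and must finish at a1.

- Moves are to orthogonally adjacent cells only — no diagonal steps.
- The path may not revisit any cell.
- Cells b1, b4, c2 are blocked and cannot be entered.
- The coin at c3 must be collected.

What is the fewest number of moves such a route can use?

8

Any route passes through c3 somewhere between c1 and a1. Summing Manhattan distances along the two legs (c1 → c3 → a1) gives a lower bound of 2 + 4 = 6 moves.
That bound ignores the blocked cells. Measuring each leg by the fewest moves that actually steer around them (c1→c3: 4; c3→a1: 4) raises the lower bound to 8.
A route of 8 moves exists: c1 → d1 → d2 → d3 → c3 → b3 → b2 → a2 → a1.
Since 8 matches that lower bound, it is optimal.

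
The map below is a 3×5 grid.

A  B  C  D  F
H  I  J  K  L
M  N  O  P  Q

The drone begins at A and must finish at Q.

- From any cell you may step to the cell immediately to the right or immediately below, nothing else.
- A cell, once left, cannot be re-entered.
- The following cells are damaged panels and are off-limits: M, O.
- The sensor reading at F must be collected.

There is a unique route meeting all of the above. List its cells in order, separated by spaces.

A B C D F L Q

Moves only go right or down, so the column and row indices never decrease.
Route from A: right 4 to F, down 2 to Q — 6 moves in all.
Check: all required cells visited.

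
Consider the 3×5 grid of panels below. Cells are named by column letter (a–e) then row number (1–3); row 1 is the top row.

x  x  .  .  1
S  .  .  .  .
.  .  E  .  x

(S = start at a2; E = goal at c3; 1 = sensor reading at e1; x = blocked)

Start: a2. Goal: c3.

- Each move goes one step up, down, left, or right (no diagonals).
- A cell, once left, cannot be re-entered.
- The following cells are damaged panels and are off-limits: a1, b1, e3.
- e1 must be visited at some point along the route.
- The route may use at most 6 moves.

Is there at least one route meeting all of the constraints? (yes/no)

Even ignoring the no-revisit rule, getting from a2 to c3 via e1 needs at least 5 + 4 = 9 moves (Manhattan distance per leg), which exceeds the 6-move limit.

no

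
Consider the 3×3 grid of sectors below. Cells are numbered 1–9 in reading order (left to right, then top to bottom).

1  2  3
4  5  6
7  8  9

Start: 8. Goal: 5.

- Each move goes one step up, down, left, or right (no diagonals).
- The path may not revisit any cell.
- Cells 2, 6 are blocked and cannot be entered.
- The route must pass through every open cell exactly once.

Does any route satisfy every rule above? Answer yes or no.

no

Cell 1 has only one open neighbour but is neither the start nor the goal, so a Hamiltonian route would have to both enter and leave it through the same neighbour — impossible without revisiting.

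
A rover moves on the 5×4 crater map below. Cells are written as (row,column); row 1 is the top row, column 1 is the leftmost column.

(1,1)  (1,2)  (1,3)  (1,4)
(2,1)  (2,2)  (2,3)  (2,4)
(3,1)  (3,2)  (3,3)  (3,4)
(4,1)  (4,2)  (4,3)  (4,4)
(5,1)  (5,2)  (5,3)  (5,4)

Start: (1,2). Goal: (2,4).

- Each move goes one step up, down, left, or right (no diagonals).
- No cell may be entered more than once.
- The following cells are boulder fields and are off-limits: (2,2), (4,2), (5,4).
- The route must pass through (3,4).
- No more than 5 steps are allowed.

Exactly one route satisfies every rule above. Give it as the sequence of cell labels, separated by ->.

Any route must reach (3,4) and still end at (2,4) within 5 moves, so the order of the required stops is forced.
Route from (1,2): right 1 to (1,3), down 2 to (3,3), right 1 to (3,4), up 1 to (2,4) — 5 moves in all.
Check: all required cells visited; 5 ≤ 5 moves.

(1,2) -> (1,3) -> (2,3) -> (3,3) -> (3,4) -> (2,4)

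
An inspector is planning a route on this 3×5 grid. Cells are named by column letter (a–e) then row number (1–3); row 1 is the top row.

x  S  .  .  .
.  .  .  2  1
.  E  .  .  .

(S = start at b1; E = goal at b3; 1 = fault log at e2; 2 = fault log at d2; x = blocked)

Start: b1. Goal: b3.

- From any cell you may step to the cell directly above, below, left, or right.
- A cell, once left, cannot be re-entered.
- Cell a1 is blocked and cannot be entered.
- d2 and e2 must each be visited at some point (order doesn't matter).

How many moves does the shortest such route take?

Any route passes through d2 and e2 in some order between b1 and b3. Summing Manhattan distances along each leg and taking the cheapest ordering (b1 → e2 → d2 → b3) gives a lower bound of 4 + 1 + 3 = 8 moves.
A route of 8 moves achieves this: b1 → b2 → c2 → d2 → e2 → e3 → d3 → c3 → b3.
Since 8 matches the lower bound, it is optimal.

8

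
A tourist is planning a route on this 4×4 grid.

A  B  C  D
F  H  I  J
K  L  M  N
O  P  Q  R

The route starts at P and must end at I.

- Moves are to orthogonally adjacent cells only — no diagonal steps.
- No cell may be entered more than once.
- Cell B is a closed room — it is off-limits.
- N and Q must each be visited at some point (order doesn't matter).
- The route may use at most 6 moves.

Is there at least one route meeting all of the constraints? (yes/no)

One route that works: P → Q → M → N → J → I.

yes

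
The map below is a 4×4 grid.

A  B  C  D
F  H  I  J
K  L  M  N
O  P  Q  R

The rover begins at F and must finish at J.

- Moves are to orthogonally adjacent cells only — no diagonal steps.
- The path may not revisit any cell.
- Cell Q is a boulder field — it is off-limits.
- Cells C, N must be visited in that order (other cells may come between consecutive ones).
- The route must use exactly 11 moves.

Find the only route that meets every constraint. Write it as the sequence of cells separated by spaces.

F K O P L H B C I M N J

The waypoints must appear in the order C, N, with no cell reused.
Route from F: down 2 to O, right 1 to P, up 3 to B, right 1 to C, down 2 to M, right 1 to N, up 1 to J — 11 moves in all.
Check: order respected (C at step 7, N at step 10); 11 moves as required.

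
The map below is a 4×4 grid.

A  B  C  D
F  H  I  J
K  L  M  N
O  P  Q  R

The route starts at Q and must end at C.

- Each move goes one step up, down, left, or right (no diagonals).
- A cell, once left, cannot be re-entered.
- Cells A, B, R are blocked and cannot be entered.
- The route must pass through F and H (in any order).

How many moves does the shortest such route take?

7

Any route passes through F and H in some order between Q and C. Summing Manhattan distances along each leg and taking the cheapest ordering (Q → H → F → C) gives a lower bound of 3 + 1 + 3 = 7 moves.
A route of 7 moves achieves this: Q → M → L → K → F → H → I → C.
Since 7 matches the lower bound, it is optimal.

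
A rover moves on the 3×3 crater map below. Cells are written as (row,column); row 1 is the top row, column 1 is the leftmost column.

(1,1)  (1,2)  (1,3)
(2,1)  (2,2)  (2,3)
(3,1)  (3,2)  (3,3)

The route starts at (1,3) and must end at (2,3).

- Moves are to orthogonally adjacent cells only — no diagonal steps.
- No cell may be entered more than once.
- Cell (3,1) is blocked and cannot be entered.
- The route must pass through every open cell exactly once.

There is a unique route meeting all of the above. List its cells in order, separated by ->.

(1,3) -> (1,2) -> (1,1) -> (2,1) -> (2,2) -> (3,2) -> (3,3) -> (2,3)

Need to visit all 8 open cells exactly once, starting at (1,3) and ending at (2,3).
Cell (1,1) has only two open neighbours ((2,1) and (1,2)), so the path must pass straight through it: one of those is the cell it's entered from and the other is where it exits.
Route from (1,3): left 2 to (1,1), down 1 to (2,1), right 1 to (2,2), down 1 to (3,2), right 1 to (3,3), up 1 to (2,3) — 7 moves in all.
Check: all 8 open cells covered.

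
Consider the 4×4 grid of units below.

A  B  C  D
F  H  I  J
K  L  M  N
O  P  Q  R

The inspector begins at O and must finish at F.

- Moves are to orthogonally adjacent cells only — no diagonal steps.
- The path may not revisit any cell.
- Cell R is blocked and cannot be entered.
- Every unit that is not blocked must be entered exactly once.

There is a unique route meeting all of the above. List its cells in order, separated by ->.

Need to visit all 15 open cells exactly once, starting at O and ending at F.
Cell A has only two open neighbours (F and B), so the path must pass straight through it: one of those is the cell it's entered from and the other is where it exits.
Route from O: up 1 to K, right 1 to L, down 1 to P, right 1 to Q, up 1 to M, right 1 to N, up 2 to D, left 1 to C, down 1 to I, left 1 to H, up 1 to B, left 1 to A, down 1 to F — 14 moves in all.
Check: all 15 open cells covered.

O -> K -> L -> P -> Q -> M -> N -> J -> D -> C -> I -> H -> B -> A -> F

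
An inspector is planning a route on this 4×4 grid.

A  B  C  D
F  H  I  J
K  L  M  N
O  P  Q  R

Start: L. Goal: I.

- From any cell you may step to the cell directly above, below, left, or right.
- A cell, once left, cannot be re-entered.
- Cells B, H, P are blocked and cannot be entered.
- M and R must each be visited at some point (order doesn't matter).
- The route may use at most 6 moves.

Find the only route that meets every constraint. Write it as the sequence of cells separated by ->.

The budget equals the shortest possible length, so every move has to be on a shortest route through the required cells.
Route from L: right 1 to M, down 1 to Q, right 1 to R, up 2 to J, left 1 to I — 6 moves in all.
Check: all required cells visited; 6 ≤ 6 moves.

L -> M -> Q -> R -> N -> J -> I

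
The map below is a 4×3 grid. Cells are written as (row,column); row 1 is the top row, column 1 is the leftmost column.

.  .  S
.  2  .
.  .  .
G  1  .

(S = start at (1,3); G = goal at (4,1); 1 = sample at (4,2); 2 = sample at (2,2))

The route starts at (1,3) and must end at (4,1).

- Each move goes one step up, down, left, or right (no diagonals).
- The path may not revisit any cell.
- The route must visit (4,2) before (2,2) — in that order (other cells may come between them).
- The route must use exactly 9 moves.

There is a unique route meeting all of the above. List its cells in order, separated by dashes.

(1,3) - (2,3) - (3,3) - (4,3) - (4,2) - (3,2) - (2,2) - (2,1) - (3,1) - (4,1)

The waypoints must appear in the order (4,2), (2,2), with no cell reused.
Route from (1,3): down 3 to (4,3), left 1 to (4,2), up 2 to (2,2), left 1 to (2,1), down 2 to (4,1) — 9 moves in all.
Check: order respected (1 at step 4, 2 at step 6); 9 moves as required.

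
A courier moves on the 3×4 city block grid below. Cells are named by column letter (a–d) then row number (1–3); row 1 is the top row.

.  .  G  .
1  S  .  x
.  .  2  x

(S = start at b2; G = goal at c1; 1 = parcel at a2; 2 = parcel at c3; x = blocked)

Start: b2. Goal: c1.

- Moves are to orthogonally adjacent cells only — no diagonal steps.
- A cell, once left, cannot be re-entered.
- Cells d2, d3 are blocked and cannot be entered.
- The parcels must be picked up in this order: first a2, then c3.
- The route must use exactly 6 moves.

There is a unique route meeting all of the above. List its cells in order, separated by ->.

b2 -> a2 -> a3 -> b3 -> c3 -> c2 -> c1

The waypoints must appear in the order a2, c3, with no cell reused.
Route from b2: left 1 to a2, down 1 to a3, right 2 to c3, up 2 to c1 — 6 moves in all.
Check: order respected (1 at step 1, 2 at step 4); 6 moves as required.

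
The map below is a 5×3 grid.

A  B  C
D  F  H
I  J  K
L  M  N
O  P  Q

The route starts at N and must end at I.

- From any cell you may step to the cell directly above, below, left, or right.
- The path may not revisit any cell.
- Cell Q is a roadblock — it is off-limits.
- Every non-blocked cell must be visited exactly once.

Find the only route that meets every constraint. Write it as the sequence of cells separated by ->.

Need to visit all 14 open cells exactly once, starting at N and ending at I.
Cell A has only two open neighbours (D and B), so the path must pass straight through it: one of those is the cell it's entered from and the other is where it exits.
Route from N: 3× up (reaching C), 2× left (reaching A), down to D, right to F, 3× down (reaching P), left to O, 2× up (reaching I) — 13 moves in all.
Check: all 14 open cells covered.

N -> K -> H -> C -> B -> A -> D -> F -> J -> M -> P -> O -> L -> I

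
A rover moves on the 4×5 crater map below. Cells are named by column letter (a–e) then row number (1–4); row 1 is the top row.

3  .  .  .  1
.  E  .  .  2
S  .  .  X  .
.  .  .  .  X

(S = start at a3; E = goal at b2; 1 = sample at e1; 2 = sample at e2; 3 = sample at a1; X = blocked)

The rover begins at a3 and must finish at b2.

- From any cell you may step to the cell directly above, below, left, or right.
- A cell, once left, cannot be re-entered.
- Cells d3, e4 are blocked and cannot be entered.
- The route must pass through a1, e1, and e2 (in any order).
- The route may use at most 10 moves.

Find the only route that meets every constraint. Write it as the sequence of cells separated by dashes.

The budget equals the shortest possible length, so every move has to be on a shortest route through the required cells.
Route from a3: up 2 to a1, right 4 to e1, down 1 to e2, left 3 to b2 — 10 moves in all.
Check: all required cells visited; 10 ≤ 10 moves.

a3 - a2 - a1 - b1 - c1 - d1 - e1 - e2 - d2 - c2 - b2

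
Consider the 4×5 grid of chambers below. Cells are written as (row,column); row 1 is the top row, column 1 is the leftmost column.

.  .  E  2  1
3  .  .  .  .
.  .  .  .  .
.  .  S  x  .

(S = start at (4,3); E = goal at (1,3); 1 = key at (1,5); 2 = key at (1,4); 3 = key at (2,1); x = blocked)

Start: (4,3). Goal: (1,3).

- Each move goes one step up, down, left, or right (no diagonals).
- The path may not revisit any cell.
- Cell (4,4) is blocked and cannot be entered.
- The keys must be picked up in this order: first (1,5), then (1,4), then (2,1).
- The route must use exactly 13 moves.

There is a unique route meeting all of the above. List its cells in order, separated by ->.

(4,3) -> (3,3) -> (3,4) -> (3,5) -> (2,5) -> (1,5) -> (1,4) -> (2,4) -> (2,3) -> (2,2) -> (2,1) -> (1,1) -> (1,2) -> (1,3)

The waypoints must appear in the order (1,5), (1,4), (2,1), with no cell reused.
Route from (4,3): up 1 to (3,3), right 2 to (3,5), up 2 to (1,5), left 1 to (1,4), down 1 to (2,4), left 3 to (2,1), up 1 to (1,1), right 2 to (1,3) — 13 moves in all.
Check: order respected (1 at step 5, 2 at step 6, 3 at step 10); 13 moves as required.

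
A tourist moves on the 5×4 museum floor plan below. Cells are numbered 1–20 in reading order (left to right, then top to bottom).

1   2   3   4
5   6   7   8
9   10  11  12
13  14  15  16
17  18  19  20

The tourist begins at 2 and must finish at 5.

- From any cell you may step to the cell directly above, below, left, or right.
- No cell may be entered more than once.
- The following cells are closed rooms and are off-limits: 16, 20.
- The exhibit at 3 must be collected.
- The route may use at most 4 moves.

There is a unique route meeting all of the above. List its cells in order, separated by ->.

The 4-move cap with required stops at 3 leaves no slack for detours.
Route from 2: right 1 to 3, down 1 to 7, left 2 to 5 — 4 moves in all.
Check: all required cells visited; 4 ≤ 4 moves.

2 -> 3 -> 7 -> 6 -> 5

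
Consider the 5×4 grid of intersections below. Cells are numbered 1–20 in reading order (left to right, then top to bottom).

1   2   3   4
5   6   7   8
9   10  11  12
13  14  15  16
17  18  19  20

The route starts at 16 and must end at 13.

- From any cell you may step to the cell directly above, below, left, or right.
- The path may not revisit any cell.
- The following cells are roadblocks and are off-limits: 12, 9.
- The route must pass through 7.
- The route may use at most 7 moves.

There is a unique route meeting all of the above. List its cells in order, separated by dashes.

Any route must reach 7 and still end at 13 within 7 moves, so the order of the required stops is forced.
Route from 16: left 1 to 15, up 2 to 7, left 1 to 6, down 2 to 14, left 1 to 13 — 7 moves in all.
Check: all required cells visited; 7 ≤ 7 moves.

16 - 15 - 11 - 7 - 6 - 10 - 14 - 13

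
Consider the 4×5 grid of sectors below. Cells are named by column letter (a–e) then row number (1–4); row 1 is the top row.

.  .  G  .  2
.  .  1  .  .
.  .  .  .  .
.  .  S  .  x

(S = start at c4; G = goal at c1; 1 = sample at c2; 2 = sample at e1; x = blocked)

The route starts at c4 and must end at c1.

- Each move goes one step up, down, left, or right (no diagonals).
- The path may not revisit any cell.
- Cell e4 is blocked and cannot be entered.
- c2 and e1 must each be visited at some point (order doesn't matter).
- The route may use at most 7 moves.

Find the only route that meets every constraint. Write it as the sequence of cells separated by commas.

c4, c3, c2, d2, e2, e1, d1, c1

The budget equals the shortest possible length, so every move has to be on a shortest route through the required cells.
Route from c4: 2× up (reaching c2), 2× right (reaching e2), up to e1, 2× left (reaching c1) — 7 moves in all.
Check: all required cells visited; 7 ≤ 7 moves.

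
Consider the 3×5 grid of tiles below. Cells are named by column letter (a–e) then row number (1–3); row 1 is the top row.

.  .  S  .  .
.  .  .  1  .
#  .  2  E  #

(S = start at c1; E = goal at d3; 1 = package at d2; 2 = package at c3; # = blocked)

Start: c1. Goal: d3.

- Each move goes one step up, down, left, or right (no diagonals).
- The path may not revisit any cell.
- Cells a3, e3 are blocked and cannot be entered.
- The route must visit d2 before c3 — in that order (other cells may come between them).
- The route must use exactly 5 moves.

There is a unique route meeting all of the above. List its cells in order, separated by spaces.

The waypoints must appear in the order d2, c3, with no cell reused.
Route from c1: right to d1, down to d2, left to c2, down to c3, right to d3 — 5 moves in all.
Check: order respected (1 at step 2, 2 at step 4); 5 moves as required.

c1 d1 d2 c2 c3 d3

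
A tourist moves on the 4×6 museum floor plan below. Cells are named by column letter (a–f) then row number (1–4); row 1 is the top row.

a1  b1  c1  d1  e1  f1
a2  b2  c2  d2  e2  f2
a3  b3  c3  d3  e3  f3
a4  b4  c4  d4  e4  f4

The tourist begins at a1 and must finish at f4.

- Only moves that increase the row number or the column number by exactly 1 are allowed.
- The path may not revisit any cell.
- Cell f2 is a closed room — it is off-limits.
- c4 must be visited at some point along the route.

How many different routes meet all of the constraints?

10

A right/down-only route from a1 to f4 makes exactly 3 down-moves and 5 right-moves in some order.
With no other constraints that would be C(8,3) = 56 routes.
Split at c4 and multiply the segment counts (each segment already excludes blocked cells): a1→c4: 10; c4→f4: 1; product = 10.
That gives 10 routes.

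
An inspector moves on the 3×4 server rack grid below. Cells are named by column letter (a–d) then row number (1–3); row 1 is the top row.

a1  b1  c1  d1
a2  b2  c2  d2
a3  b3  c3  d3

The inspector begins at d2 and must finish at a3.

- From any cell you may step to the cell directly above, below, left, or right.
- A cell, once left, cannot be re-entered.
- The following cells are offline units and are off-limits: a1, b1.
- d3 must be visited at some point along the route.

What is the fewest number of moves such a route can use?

Any route passes through d3 somewhere between d2 and a3. Summing Manhattan distances along the two legs (d2 → d3 → a3) gives a lower bound of 1 + 3 = 4 moves.
A route of 4 moves achieves this: d2 → d3 → c3 → b3 → a3.
Since 4 matches the lower bound, it is optimal.

4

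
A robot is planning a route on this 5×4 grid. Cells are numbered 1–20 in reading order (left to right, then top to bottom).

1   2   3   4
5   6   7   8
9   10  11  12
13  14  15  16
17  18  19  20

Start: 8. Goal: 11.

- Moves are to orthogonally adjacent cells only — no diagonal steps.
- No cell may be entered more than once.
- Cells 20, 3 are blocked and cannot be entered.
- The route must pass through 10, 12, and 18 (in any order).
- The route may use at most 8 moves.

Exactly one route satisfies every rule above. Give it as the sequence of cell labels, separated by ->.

The budget equals the shortest possible length, so every move has to be on a shortest route through the required cells.
Route from 8: 2× down (reaching 16), left to 15, down to 19, left to 18, 2× up (reaching 10), right to 11 — 8 moves in all.
Check: all required cells visited; 8 ≤ 8 moves.

8 -> 12 -> 16 -> 15 -> 19 -> 18 -> 14 -> 10 -> 11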